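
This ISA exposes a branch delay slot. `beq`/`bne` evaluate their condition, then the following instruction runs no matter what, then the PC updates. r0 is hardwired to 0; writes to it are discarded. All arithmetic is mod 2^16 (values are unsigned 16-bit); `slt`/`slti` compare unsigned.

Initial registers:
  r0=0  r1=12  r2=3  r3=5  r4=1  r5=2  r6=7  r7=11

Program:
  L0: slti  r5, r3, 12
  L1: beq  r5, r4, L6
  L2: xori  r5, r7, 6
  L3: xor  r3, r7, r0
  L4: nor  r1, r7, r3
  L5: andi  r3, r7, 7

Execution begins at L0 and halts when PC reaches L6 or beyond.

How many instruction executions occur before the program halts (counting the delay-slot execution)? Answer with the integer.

#0 slti  r5, r3, 12 ; 0/12/3/5/1/1/7/11
#1 beq  r5, r4, L6 ; 0/12/3/5/1/1/7/11 ; →target
#2 xori  r5, r7, 6 ; 0/12/3/5/1/13/7/11

3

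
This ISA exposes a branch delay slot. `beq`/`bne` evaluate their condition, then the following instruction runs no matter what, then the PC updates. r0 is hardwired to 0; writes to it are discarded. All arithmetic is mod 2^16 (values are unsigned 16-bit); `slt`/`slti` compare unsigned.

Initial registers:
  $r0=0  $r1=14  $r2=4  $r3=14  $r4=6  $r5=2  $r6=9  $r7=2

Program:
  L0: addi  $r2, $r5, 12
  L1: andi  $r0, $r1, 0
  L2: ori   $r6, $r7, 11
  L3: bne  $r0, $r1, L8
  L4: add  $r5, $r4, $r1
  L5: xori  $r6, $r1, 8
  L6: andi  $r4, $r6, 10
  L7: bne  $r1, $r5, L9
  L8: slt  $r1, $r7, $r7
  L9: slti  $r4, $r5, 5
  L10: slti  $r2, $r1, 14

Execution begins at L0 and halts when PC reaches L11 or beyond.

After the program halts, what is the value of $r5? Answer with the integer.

20

PC=0  addi  $r2, $r5, 12     | $r0=0 $r1=14 $r2=14 $r3=14 $r4=6 $r5=2 $r6=9 $r7=2
PC=1  andi  $r0, $r1, 0      | $r0=0 $r1=14 $r2=14 $r3=14 $r4=6 $r5=2 $r6=9 $r7=2
PC=2  ori   $r6, $r7, 11     | $r0=0 $r1=14 $r2=14 $r3=14 $r4=6 $r5=2 $r6=11 $r7=2
PC=3  bne  $r0, $r1, L8      | $r0=0 $r1=14 $r2=14 $r3=14 $r4=6 $r5=2 $r6=11 $r7=2  [TAKEN]
PC=4  add  $r5, $r4, $r1     | $r0=0 $r1=14 $r2=14 $r3=14 $r4=6 $r5=20 $r6=11 $r7=2
PC=8  slt  $r1, $r7, $r7     | $r0=0 $r1=0 $r2=14 $r3=14 $r4=6 $r5=20 $r6=11 $r7=2
PC=9  slti  $r4, $r5, 5      | $r0=0 $r1=0 $r2=14 $r3=14 $r4=0 $r5=20 $r6=11 $r7=2
PC=10 slti  $r2, $r1, 14     | $r0=0 $r1=0 $r2=1 $r3=14 $r4=0 $r5=20 $r6=11 $r7=2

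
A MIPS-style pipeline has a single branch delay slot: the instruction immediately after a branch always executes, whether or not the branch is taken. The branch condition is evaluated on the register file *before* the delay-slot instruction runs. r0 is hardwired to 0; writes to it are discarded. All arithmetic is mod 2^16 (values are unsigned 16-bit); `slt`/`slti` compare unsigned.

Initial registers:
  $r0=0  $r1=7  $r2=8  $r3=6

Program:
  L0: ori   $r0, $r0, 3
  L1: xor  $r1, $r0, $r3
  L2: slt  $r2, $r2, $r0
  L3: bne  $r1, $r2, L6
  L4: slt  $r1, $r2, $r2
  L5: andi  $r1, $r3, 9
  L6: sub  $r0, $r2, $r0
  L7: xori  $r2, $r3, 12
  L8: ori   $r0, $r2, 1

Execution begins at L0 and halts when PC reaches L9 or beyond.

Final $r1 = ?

0

#0 ori   $r0, $r0, 3 ; 0/7/8/6
#1 xor  $r1, $r0, $r3 ; 0/6/8/6
#2 slt  $r2, $r2, $r0 ; 0/6/0/6
#3 bne  $r1, $r2, L6 ; 0/6/0/6 ; →target
#4 slt  $r1, $r2, $r2 ; 0/0/0/6
#6 sub  $r0, $r2, $r0 ; 0/0/0/6
#7 xori  $r2, $r3, 12 ; 0/0/10/6
#8 ori   $r0, $r2, 1 ; 0/0/10/6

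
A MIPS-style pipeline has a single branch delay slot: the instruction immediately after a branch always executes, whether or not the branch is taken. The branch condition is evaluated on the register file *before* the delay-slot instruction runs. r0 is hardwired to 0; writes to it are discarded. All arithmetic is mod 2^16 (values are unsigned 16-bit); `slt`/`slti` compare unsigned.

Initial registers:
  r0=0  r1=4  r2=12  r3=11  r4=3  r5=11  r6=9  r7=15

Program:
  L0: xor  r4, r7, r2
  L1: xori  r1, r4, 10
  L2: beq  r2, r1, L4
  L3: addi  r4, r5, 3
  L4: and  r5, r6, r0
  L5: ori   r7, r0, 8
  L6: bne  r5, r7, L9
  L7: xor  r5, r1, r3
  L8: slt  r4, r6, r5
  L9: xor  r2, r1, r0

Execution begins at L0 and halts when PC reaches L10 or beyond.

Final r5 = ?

2

  step pc=0: xor  r4, r7, r2  regs=(0,4,12,11,3,11,9,15)
  step pc=1: xori  r1, r4, 10  regs=(0,9,12,11,3,11,9,15)
  step pc=2: beq  r2, r1, L4  cond=F  regs=(0,9,12,11,3,11,9,15)
  step pc=3: addi  r4, r5, 3  regs=(0,9,12,11,14,11,9,15)
  step pc=4: and  r5, r6, r0  regs=(0,9,12,11,14,0,9,15)
  step pc=5: ori   r7, r0, 8  regs=(0,9,12,11,14,0,9,8)
  step pc=6: bne  r5, r7, L9  cond=T  regs=(0,9,12,11,14,0,9,8)
  step pc=7: xor  r5, r1, r3  regs=(0,9,12,11,14,2,9,8)
  step pc=9: xor  r2, r1, r0  regs=(0,9,9,11,14,2,9,8)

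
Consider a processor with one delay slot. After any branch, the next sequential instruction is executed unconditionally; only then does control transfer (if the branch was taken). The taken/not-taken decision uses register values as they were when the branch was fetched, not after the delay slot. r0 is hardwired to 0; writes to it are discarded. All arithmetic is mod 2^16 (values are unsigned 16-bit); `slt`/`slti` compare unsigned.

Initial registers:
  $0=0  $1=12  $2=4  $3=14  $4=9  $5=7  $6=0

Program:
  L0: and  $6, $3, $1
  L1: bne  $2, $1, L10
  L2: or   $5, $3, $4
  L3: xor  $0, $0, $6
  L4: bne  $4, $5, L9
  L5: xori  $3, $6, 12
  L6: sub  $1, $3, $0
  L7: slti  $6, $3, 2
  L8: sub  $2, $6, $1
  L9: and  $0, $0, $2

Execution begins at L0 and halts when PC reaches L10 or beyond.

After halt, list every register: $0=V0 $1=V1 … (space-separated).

$0=0 $1=12 $2=4 $3=14 $4=9 $5=15 $6=12

#0 and  $6, $3, $1 ; 0/12/4/14/9/7/12
#1 bne  $2, $1, L10 ; 0/12/4/14/9/7/12 ; →target
#2 or   $5, $3, $4 ; 0/12/4/14/9/15/12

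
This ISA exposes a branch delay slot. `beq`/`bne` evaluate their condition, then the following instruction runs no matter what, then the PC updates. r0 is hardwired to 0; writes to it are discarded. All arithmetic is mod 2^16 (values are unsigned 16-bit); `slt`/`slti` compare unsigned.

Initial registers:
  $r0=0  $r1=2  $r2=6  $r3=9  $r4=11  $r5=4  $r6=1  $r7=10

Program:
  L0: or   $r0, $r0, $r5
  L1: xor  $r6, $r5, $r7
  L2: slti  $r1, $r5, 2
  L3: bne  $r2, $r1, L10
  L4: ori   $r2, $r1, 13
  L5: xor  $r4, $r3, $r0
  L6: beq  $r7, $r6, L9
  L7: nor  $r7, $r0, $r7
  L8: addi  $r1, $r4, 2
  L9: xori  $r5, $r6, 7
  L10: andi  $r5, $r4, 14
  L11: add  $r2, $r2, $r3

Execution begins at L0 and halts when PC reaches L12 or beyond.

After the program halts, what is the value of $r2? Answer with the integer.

[0] or   $r0, $r0, $r5  →  {$r0:0, $r1:2, $r2:6, $r3:9, $r4:11, $r5:4, $r6:1, $r7:10}
[1] xor  $r6, $r5, $r7  →  {$r0:0, $r1:2, $r2:6, $r3:9, $r4:11, $r5:4, $r6:14, $r7:10}
[2] slti  $r1, $r5, 2  →  {$r0:0, $r1:0, $r2:6, $r3:9, $r4:11, $r5:4, $r6:14, $r7:10}
[3] bne  $r2, $r1, L10  →  {$r0:0, $r1:0, $r2:6, $r3:9, $r4:11, $r5:4, $r6:14, $r7:10}  ⟨branch taken⟩
[4] ori   $r2, $r1, 13  →  {$r0:0, $r1:0, $r2:13, $r3:9, $r4:11, $r5:4, $r6:14, $r7:10}
[10] andi  $r5, $r4, 14  →  {$r0:0, $r1:0, $r2:13, $r3:9, $r4:11, $r5:10, $r6:14, $r7:10}
[11] add  $r2, $r2, $r3  →  {$r0:0, $r1:0, $r2:22, $r3:9, $r4:11, $r5:10, $r6:14, $r7:10}

22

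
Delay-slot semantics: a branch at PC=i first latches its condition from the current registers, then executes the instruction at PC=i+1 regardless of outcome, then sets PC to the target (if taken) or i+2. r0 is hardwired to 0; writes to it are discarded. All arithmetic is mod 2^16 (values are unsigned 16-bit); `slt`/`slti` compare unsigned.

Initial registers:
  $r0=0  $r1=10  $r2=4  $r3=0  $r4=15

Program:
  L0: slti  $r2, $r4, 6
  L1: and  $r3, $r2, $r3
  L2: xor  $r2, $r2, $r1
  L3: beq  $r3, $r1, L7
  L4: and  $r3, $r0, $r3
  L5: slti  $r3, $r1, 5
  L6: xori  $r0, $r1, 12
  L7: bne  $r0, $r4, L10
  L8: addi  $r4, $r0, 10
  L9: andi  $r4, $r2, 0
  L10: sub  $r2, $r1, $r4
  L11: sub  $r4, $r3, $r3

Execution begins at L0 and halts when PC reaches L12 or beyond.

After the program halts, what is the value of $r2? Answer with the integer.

0

#0 slti  $r2, $r4, 6 ; 0/10/0/0/15
#1 and  $r3, $r2, $r3 ; 0/10/0/0/15
#2 xor  $r2, $r2, $r1 ; 0/10/10/0/15
#3 beq  $r3, $r1, L7 ; 0/10/10/0/15 ; →fallthru
#4 and  $r3, $r0, $r3 ; 0/10/10/0/15
#5 slti  $r3, $r1, 5 ; 0/10/10/0/15
#6 xori  $r0, $r1, 12 ; 0/10/10/0/15
#7 bne  $r0, $r4, L10 ; 0/10/10/0/15 ; →target
#8 addi  $r4, $r0, 10 ; 0/10/10/0/10
#10 sub  $r2, $r1, $r4 ; 0/10/0/0/10
#11 sub  $r4, $r3, $r3 ; 0/10/0/0/0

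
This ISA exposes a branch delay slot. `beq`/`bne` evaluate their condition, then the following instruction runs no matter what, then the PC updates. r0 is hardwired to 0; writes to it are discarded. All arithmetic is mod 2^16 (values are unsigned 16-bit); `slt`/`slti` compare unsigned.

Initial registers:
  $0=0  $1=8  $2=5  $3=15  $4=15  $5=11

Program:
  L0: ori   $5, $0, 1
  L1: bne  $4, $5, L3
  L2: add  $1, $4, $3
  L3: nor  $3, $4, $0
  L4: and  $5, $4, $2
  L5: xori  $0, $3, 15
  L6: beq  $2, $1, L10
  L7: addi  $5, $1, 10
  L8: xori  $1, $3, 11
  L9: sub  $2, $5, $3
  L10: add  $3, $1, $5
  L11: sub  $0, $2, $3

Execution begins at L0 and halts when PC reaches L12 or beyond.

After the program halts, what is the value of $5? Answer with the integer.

[0] ori   $5, $0, 1  →  {$0:0, $1:8, $2:5, $3:15, $4:15, $5:1}
[1] bne  $4, $5, L3  →  {$0:0, $1:8, $2:5, $3:15, $4:15, $5:1}  ⟨branch taken⟩
[2] add  $1, $4, $3  →  {$0:0, $1:30, $2:5, $3:15, $4:15, $5:1}
[3] nor  $3, $4, $0  →  {$0:0, $1:30, $2:5, $3:65520, $4:15, $5:1}
[4] and  $5, $4, $2  →  {$0:0, $1:30, $2:5, $3:65520, $4:15, $5:5}
[5] xori  $0, $3, 15  →  {$0:0, $1:30, $2:5, $3:65520, $4:15, $5:5}
[6] beq  $2, $1, L10  →  {$0:0, $1:30, $2:5, $3:65520, $4:15, $5:5}  ⟨branch fallthrough⟩
[7] addi  $5, $1, 10  →  {$0:0, $1:30, $2:5, $3:65520, $4:15, $5:40}
[8] xori  $1, $3, 11  →  {$0:0, $1:65531, $2:5, $3:65520, $4:15, $5:40}
[9] sub  $2, $5, $3  →  {$0:0, $1:65531, $2:56, $3:65520, $4:15, $5:40}
[10] add  $3, $1, $5  →  {$0:0, $1:65531, $2:56, $3:35, $4:15, $5:40}
[11] sub  $0, $2, $3  →  {$0:0, $1:65531, $2:56, $3:35, $4:15, $5:40}

40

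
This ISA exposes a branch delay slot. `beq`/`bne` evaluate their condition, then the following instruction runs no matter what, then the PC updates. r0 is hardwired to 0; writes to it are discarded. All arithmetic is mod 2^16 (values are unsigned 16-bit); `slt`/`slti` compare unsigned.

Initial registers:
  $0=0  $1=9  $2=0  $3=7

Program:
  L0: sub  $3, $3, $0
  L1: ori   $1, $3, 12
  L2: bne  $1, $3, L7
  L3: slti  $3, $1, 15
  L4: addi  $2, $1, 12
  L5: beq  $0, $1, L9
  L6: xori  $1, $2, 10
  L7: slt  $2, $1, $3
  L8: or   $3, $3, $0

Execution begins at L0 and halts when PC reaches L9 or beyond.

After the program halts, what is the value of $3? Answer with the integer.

0

[0] sub  $3, $3, $0  →  {$0:0, $1:9, $2:0, $3:7}
[1] ori   $1, $3, 12  →  {$0:0, $1:15, $2:0, $3:7}
[2] bne  $1, $3, L7  →  {$0:0, $1:15, $2:0, $3:7}  ⟨branch taken⟩
[3] slti  $3, $1, 15  →  {$0:0, $1:15, $2:0, $3:0}
[7] slt  $2, $1, $3  →  {$0:0, $1:15, $2:0, $3:0}
[8] or   $3, $3, $0  →  {$0:0, $1:15, $2:0, $3:0}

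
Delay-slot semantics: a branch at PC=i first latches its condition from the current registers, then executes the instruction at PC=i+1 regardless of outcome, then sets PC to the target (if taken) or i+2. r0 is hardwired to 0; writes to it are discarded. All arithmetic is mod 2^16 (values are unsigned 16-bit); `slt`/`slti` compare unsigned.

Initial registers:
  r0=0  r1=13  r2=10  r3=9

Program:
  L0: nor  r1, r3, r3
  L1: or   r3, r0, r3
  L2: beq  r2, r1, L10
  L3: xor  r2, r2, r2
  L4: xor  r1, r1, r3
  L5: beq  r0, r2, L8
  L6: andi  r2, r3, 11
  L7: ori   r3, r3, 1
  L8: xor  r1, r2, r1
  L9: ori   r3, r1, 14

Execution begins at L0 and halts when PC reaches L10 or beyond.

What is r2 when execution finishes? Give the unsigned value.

9

#0 nor  r1, r3, r3 ; 0/65526/10/9
#1 or   r3, r0, r3 ; 0/65526/10/9
#2 beq  r2, r1, L10 ; 0/65526/10/9 ; →fallthru
#3 xor  r2, r2, r2 ; 0/65526/0/9
#4 xor  r1, r1, r3 ; 0/65535/0/9
#5 beq  r0, r2, L8 ; 0/65535/0/9 ; →target
#6 andi  r2, r3, 11 ; 0/65535/9/9
#8 xor  r1, r2, r1 ; 0/65526/9/9
#9 ori   r3, r1, 14 ; 0/65526/9/65534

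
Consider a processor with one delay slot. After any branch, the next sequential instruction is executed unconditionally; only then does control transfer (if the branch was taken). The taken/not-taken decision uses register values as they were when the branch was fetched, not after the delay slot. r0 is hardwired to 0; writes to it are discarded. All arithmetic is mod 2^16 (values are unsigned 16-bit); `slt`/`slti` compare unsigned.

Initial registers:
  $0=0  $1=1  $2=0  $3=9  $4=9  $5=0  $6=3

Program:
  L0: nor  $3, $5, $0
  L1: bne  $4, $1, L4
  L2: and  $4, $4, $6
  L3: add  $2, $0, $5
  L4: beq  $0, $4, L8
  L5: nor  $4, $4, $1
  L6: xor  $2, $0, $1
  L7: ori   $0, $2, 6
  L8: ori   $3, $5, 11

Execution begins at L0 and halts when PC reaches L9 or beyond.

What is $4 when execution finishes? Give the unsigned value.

65534

PC=0  nor  $3, $5, $0        | $0=0 $1=1 $2=0 $3=65535 $4=9 $5=0 $6=3
PC=1  bne  $4, $1, L4        | $0=0 $1=1 $2=0 $3=65535 $4=9 $5=0 $6=3  [TAKEN]
PC=2  and  $4, $4, $6        | $0=0 $1=1 $2=0 $3=65535 $4=1 $5=0 $6=3
PC=4  beq  $0, $4, L8        | $0=0 $1=1 $2=0 $3=65535 $4=1 $5=0 $6=3  [not taken]
PC=5  nor  $4, $4, $1        | $0=0 $1=1 $2=0 $3=65535 $4=65534 $5=0 $6=3
PC=6  xor  $2, $0, $1        | $0=0 $1=1 $2=1 $3=65535 $4=65534 $5=0 $6=3
PC=7  ori   $0, $2, 6        | $0=0 $1=1 $2=1 $3=65535 $4=65534 $5=0 $6=3
PC=8  ori   $3, $5, 11       | $0=0 $1=1 $2=1 $3=11 $4=65534 $5=0 $6=3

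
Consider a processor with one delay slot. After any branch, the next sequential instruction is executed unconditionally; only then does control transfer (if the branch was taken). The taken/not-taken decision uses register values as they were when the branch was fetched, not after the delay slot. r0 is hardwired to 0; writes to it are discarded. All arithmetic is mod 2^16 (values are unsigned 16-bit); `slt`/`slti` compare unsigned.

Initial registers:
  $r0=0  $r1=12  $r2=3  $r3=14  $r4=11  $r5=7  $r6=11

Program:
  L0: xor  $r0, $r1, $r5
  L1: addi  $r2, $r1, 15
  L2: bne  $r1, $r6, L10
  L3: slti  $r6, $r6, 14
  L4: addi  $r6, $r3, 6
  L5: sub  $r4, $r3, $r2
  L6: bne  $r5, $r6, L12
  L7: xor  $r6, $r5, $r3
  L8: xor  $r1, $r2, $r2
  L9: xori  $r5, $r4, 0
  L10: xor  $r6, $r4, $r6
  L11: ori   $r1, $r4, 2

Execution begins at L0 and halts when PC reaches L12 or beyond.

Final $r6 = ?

10

[0] xor  $r0, $r1, $r5  →  {$r0:0, $r1:12, $r2:3, $r3:14, $r4:11, $r5:7, $r6:11}
[1] addi  $r2, $r1, 15  →  {$r0:0, $r1:12, $r2:27, $r3:14, $r4:11, $r5:7, $r6:11}
[2] bne  $r1, $r6, L10  →  {$r0:0, $r1:12, $r2:27, $r3:14, $r4:11, $r5:7, $r6:11}  ⟨branch taken⟩
[3] slti  $r6, $r6, 14  →  {$r0:0, $r1:12, $r2:27, $r3:14, $r4:11, $r5:7, $r6:1}
[10] xor  $r6, $r4, $r6  →  {$r0:0, $r1:12, $r2:27, $r3:14, $r4:11, $r5:7, $r6:10}
[11] ori   $r1, $r4, 2  →  {$r0:0, $r1:11, $r2:27, $r3:14, $r4:11, $r5:7, $r6:10}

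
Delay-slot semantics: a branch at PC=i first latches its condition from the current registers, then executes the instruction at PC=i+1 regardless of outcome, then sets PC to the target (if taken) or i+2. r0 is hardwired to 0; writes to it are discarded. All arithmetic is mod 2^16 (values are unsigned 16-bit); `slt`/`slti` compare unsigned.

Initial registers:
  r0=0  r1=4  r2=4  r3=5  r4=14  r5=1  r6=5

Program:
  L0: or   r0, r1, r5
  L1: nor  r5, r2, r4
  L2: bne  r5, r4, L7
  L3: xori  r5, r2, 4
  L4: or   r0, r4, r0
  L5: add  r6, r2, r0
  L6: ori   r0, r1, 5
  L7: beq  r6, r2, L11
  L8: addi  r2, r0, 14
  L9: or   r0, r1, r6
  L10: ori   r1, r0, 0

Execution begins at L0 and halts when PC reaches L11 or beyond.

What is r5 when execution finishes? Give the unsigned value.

0

[0] or   r0, r1, r5  →  {r0:0, r1:4, r2:4, r3:5, r4:14, r5:1, r6:5}
[1] nor  r5, r2, r4  →  {r0:0, r1:4, r2:4, r3:5, r4:14, r5:65521, r6:5}
[2] bne  r5, r4, L7  →  {r0:0, r1:4, r2:4, r3:5, r4:14, r5:65521, r6:5}  ⟨branch taken⟩
[3] xori  r5, r2, 4  →  {r0:0, r1:4, r2:4, r3:5, r4:14, r5:0, r6:5}
[7] beq  r6, r2, L11  →  {r0:0, r1:4, r2:4, r3:5, r4:14, r5:0, r6:5}  ⟨branch fallthrough⟩
[8] addi  r2, r0, 14  →  {r0:0, r1:4, r2:14, r3:5, r4:14, r5:0, r6:5}
[9] or   r0, r1, r6  →  {r0:0, r1:4, r2:14, r3:5, r4:14, r5:0, r6:5}
[10] ori   r1, r0, 0  →  {r0:0, r1:0, r2:14, r3:5, r4:14, r5:0, r6:5}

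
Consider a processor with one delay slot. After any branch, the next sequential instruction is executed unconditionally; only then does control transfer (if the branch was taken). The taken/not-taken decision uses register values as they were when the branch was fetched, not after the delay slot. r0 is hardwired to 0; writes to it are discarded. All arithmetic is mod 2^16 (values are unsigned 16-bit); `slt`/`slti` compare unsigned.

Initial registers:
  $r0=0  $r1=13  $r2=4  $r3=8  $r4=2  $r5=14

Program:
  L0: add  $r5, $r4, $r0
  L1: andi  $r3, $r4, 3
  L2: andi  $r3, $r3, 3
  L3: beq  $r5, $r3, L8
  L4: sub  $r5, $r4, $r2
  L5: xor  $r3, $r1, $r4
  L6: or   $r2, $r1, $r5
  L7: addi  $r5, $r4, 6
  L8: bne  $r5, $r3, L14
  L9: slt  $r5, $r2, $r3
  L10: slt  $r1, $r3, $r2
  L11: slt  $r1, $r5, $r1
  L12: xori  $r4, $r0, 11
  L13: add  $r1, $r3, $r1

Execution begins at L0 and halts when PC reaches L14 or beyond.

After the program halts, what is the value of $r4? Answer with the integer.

  step pc=0: add  $r5, $r4, $r0  regs=(0,13,4,8,2,2)
  step pc=1: andi  $r3, $r4, 3  regs=(0,13,4,2,2,2)
  step pc=2: andi  $r3, $r3, 3  regs=(0,13,4,2,2,2)
  step pc=3: beq  $r5, $r3, L8  cond=T  regs=(0,13,4,2,2,2)
  step pc=4: sub  $r5, $r4, $r2  regs=(0,13,4,2,2,65534)
  step pc=8: bne  $r5, $r3, L14  cond=T  regs=(0,13,4,2,2,65534)
  step pc=9: slt  $r5, $r2, $r3  regs=(0,13,4,2,2,0)

2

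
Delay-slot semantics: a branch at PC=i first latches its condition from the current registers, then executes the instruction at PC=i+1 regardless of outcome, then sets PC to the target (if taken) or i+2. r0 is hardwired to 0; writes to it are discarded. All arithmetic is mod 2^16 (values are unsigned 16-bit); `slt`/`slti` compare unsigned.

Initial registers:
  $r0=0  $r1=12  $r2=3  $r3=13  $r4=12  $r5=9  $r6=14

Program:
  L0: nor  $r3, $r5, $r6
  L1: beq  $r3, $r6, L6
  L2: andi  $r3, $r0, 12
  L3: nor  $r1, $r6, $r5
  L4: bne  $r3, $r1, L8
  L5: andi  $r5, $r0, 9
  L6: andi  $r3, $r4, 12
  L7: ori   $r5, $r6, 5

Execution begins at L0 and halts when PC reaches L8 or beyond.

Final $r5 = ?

PC=0  nor  $r3, $r5, $r6     | $r0=0 $r1=12 $r2=3 $r3=65520 $r4=12 $r5=9 $r6=14
PC=1  beq  $r3, $r6, L6      | $r0=0 $r1=12 $r2=3 $r3=65520 $r4=12 $r5=9 $r6=14  [not taken]
PC=2  andi  $r3, $r0, 12     | $r0=0 $r1=12 $r2=3 $r3=0 $r4=12 $r5=9 $r6=14
PC=3  nor  $r1, $r6, $r5     | $r0=0 $r1=65520 $r2=3 $r3=0 $r4=12 $r5=9 $r6=14
PC=4  bne  $r3, $r1, L8      | $r0=0 $r1=65520 $r2=3 $r3=0 $r4=12 $r5=9 $r6=14  [TAKEN]
PC=5  andi  $r5, $r0, 9      | $r0=0 $r1=65520 $r2=3 $r3=0 $r4=12 $r5=0 $r6=14

0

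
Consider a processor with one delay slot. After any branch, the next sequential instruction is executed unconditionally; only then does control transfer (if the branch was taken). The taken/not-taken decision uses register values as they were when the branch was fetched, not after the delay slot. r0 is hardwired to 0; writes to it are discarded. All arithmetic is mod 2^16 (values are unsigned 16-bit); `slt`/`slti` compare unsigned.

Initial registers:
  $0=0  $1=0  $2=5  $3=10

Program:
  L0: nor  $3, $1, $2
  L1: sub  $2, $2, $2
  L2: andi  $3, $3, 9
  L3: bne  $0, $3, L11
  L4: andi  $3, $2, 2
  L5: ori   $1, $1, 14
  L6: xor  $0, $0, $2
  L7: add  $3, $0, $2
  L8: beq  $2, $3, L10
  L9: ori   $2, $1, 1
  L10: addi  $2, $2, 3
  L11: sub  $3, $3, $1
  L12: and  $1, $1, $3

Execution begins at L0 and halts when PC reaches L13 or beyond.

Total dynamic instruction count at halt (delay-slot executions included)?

  step pc=0: nor  $3, $1, $2  regs=(0,0,5,65530)
  step pc=1: sub  $2, $2, $2  regs=(0,0,0,65530)
  step pc=2: andi  $3, $3, 9  regs=(0,0,0,8)
  step pc=3: bne  $0, $3, L11  cond=T  regs=(0,0,0,8)
  step pc=4: andi  $3, $2, 2  regs=(0,0,0,0)
  step pc=11: sub  $3, $3, $1  regs=(0,0,0,0)
  step pc=12: and  $1, $1, $3  regs=(0,0,0,0)

7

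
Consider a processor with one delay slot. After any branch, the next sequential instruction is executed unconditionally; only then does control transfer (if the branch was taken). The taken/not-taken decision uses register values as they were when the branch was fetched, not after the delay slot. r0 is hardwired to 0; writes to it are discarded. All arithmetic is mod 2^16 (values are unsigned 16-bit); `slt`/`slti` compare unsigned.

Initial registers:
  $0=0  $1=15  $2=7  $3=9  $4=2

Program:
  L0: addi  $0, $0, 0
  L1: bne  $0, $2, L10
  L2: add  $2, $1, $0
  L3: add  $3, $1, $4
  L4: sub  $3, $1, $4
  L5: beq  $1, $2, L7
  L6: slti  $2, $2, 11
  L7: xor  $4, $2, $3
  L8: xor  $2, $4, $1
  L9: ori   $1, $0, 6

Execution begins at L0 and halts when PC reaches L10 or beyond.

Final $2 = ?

15

  step pc=0: addi  $0, $0, 0  regs=(0,15,7,9,2)
  step pc=1: bne  $0, $2, L10  cond=T  regs=(0,15,7,9,2)
  step pc=2: add  $2, $1, $0  regs=(0,15,15,9,2)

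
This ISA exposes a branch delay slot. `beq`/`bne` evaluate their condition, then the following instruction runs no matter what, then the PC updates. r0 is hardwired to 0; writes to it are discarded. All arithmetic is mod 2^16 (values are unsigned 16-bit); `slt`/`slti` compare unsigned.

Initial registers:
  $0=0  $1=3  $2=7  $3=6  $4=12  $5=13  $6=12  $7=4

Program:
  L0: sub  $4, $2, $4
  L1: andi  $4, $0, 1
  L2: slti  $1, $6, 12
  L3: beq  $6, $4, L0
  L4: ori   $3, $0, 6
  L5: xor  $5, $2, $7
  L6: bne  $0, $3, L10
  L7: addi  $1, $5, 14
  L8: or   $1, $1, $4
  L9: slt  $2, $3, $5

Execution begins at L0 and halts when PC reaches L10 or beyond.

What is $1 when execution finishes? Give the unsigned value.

17

[0] sub  $4, $2, $4  →  {$0:0, $1:3, $2:7, $3:6, $4:65531, $5:13, $6:12, $7:4}
[1] andi  $4, $0, 1  →  {$0:0, $1:3, $2:7, $3:6, $4:0, $5:13, $6:12, $7:4}
[2] slti  $1, $6, 12  →  {$0:0, $1:0, $2:7, $3:6, $4:0, $5:13, $6:12, $7:4}
[3] beq  $6, $4, L0  →  {$0:0, $1:0, $2:7, $3:6, $4:0, $5:13, $6:12, $7:4}  ⟨branch fallthrough⟩
[4] ori   $3, $0, 6  →  {$0:0, $1:0, $2:7, $3:6, $4:0, $5:13, $6:12, $7:4}
[5] xor  $5, $2, $7  →  {$0:0, $1:0, $2:7, $3:6, $4:0, $5:3, $6:12, $7:4}
[6] bne  $0, $3, L10  →  {$0:0, $1:0, $2:7, $3:6, $4:0, $5:3, $6:12, $7:4}  ⟨branch taken⟩
[7] addi  $1, $5, 14  →  {$0:0, $1:17, $2:7, $3:6, $4:0, $5:3, $6:12, $7:4}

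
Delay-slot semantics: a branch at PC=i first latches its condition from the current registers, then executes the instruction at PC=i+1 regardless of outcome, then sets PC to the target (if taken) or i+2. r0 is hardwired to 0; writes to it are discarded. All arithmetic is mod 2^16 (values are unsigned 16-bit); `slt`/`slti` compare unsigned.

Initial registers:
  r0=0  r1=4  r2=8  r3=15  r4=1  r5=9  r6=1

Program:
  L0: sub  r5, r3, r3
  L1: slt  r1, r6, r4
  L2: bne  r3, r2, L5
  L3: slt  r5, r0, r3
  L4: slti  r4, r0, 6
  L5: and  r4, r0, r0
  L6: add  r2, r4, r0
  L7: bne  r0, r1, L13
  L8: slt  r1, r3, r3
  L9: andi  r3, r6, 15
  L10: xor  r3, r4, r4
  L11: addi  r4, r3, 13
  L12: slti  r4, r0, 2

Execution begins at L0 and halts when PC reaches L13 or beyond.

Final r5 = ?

  step pc=0: sub  r5, r3, r3  regs=(0,4,8,15,1,0,1)
  step pc=1: slt  r1, r6, r4  regs=(0,0,8,15,1,0,1)
  step pc=2: bne  r3, r2, L5  cond=T  regs=(0,0,8,15,1,0,1)
  step pc=3: slt  r5, r0, r3  regs=(0,0,8,15,1,1,1)
  step pc=5: and  r4, r0, r0  regs=(0,0,8,15,0,1,1)
  step pc=6: add  r2, r4, r0  regs=(0,0,0,15,0,1,1)
  step pc=7: bne  r0, r1, L13  cond=F  regs=(0,0,0,15,0,1,1)
  step pc=8: slt  r1, r3, r3  regs=(0,0,0,15,0,1,1)
  step pc=9: andi  r3, r6, 15  regs=(0,0,0,1,0,1,1)
  step pc=10: xor  r3, r4, r4  regs=(0,0,0,0,0,1,1)
  step pc=11: addi  r4, r3, 13  regs=(0,0,0,0,13,1,1)
  step pc=12: slti  r4, r0, 2  regs=(0,0,0,0,1,1,1)

1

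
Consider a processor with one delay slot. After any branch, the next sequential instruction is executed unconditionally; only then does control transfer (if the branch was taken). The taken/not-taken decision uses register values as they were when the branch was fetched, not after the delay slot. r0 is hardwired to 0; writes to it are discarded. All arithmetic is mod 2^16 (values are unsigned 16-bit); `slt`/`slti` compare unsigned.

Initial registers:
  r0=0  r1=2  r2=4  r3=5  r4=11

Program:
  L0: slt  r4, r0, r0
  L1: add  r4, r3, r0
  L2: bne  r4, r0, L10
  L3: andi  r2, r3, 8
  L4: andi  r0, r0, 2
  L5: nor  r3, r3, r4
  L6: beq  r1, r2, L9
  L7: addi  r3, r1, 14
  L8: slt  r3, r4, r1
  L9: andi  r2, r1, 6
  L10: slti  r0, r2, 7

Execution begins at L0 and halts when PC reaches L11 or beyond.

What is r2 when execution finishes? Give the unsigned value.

0

  step pc=0: slt  r4, r0, r0  regs=(0,2,4,5,0)
  step pc=1: add  r4, r3, r0  regs=(0,2,4,5,5)
  step pc=2: bne  r4, r0, L10  cond=T  regs=(0,2,4,5,5)
  step pc=3: andi  r2, r3, 8  regs=(0,2,0,5,5)
  step pc=10: slti  r0, r2, 7  regs=(0,2,0,5,5)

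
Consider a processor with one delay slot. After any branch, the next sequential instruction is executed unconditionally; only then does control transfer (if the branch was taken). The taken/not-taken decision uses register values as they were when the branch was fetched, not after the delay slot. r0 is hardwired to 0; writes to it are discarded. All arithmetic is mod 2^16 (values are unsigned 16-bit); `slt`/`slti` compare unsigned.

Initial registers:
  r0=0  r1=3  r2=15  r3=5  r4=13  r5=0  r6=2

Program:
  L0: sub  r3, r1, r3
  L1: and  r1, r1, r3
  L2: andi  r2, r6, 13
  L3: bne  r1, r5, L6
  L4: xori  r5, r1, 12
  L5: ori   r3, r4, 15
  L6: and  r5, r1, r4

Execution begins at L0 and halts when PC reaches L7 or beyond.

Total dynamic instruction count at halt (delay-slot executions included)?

PC=0  sub  r3, r1, r3        | r0=0 r1=3 r2=15 r3=65534 r4=13 r5=0 r6=2
PC=1  and  r1, r1, r3        | r0=0 r1=2 r2=15 r3=65534 r4=13 r5=0 r6=2
PC=2  andi  r2, r6, 13       | r0=0 r1=2 r2=0 r3=65534 r4=13 r5=0 r6=2
PC=3  bne  r1, r5, L6        | r0=0 r1=2 r2=0 r3=65534 r4=13 r5=0 r6=2  [TAKEN]
PC=4  xori  r5, r1, 12       | r0=0 r1=2 r2=0 r3=65534 r4=13 r5=14 r6=2
PC=6  and  r5, r1, r4        | r0=0 r1=2 r2=0 r3=65534 r4=13 r5=0 r6=2

6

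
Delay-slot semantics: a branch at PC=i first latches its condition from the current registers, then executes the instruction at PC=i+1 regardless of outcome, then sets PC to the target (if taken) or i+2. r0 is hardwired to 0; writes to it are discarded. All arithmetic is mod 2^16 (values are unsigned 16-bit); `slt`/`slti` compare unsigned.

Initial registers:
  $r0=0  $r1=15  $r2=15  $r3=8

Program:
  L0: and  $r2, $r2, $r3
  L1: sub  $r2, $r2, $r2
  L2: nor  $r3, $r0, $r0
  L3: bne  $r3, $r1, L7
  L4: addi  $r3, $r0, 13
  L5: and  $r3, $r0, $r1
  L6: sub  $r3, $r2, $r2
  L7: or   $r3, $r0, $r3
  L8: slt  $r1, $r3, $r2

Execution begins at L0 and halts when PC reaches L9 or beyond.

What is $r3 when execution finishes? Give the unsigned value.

13

PC=0  and  $r2, $r2, $r3     | $r0=0 $r1=15 $r2=8 $r3=8
PC=1  sub  $r2, $r2, $r2     | $r0=0 $r1=15 $r2=0 $r3=8
PC=2  nor  $r3, $r0, $r0     | $r0=0 $r1=15 $r2=0 $r3=65535
PC=3  bne  $r3, $r1, L7      | $r0=0 $r1=15 $r2=0 $r3=65535  [TAKEN]
PC=4  addi  $r3, $r0, 13     | $r0=0 $r1=15 $r2=0 $r3=13
PC=7  or   $r3, $r0, $r3     | $r0=0 $r1=15 $r2=0 $r3=13
PC=8  slt  $r1, $r3, $r2     | $r0=0 $r1=0 $r2=0 $r3=13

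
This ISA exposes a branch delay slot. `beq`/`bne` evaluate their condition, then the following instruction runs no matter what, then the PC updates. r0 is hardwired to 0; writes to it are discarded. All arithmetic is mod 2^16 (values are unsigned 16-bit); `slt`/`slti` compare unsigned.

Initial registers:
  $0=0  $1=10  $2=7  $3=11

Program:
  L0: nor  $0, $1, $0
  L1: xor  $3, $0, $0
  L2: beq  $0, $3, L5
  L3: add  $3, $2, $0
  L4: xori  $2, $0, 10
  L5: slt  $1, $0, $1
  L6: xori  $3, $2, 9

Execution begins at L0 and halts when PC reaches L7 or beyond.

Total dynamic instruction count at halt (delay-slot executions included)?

  step pc=0: nor  $0, $1, $0  regs=(0,10,7,11)
  step pc=1: xor  $3, $0, $0  regs=(0,10,7,0)
  step pc=2: beq  $0, $3, L5  cond=T  regs=(0,10,7,0)
  step pc=3: add  $3, $2, $0  regs=(0,10,7,7)
  step pc=5: slt  $1, $0, $1  regs=(0,1,7,7)
  step pc=6: xori  $3, $2, 9  regs=(0,1,7,14)

6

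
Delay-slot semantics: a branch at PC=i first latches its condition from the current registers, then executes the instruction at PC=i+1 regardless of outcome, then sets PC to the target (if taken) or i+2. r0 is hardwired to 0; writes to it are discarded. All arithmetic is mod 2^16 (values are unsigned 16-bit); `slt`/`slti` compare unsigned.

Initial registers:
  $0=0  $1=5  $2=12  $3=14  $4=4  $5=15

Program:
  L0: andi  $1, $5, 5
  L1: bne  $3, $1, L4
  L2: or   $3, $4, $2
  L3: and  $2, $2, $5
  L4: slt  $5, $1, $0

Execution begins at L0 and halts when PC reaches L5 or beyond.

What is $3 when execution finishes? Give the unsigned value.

#0 andi  $1, $5, 5 ; 0/5/12/14/4/15
#1 bne  $3, $1, L4 ; 0/5/12/14/4/15 ; →target
#2 or   $3, $4, $2 ; 0/5/12/12/4/15
#4 slt  $5, $1, $0 ; 0/5/12/12/4/0

12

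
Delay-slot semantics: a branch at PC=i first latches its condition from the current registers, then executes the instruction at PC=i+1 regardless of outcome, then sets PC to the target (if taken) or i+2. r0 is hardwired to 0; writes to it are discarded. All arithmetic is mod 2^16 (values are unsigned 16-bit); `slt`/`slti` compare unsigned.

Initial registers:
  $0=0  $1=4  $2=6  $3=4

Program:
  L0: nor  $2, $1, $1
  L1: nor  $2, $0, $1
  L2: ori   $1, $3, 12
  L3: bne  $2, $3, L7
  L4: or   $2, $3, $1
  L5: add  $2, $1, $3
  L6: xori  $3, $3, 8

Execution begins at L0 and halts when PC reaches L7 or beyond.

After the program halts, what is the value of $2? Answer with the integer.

#0 nor  $2, $1, $1 ; 0/4/65531/4
#1 nor  $2, $0, $1 ; 0/4/65531/4
#2 ori   $1, $3, 12 ; 0/12/65531/4
#3 bne  $2, $3, L7 ; 0/12/65531/4 ; →target
#4 or   $2, $3, $1 ; 0/12/12/4

12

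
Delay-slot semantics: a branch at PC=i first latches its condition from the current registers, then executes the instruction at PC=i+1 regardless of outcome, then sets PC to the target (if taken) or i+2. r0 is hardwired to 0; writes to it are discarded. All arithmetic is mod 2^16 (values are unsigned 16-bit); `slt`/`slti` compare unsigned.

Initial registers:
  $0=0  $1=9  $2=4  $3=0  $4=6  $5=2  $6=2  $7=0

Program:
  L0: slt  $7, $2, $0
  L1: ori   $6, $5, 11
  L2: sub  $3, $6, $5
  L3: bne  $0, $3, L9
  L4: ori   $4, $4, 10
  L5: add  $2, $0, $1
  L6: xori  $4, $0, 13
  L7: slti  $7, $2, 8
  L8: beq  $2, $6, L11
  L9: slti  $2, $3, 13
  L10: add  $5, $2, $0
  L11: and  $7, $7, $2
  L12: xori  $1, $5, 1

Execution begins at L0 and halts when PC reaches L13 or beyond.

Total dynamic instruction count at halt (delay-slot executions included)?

  step pc=0: slt  $7, $2, $0  regs=(0,9,4,0,6,2,2,0)
  step pc=1: ori   $6, $5, 11  regs=(0,9,4,0,6,2,11,0)
  step pc=2: sub  $3, $6, $5  regs=(0,9,4,9,6,2,11,0)
  step pc=3: bne  $0, $3, L9  cond=T  regs=(0,9,4,9,6,2,11,0)
  step pc=4: ori   $4, $4, 10  regs=(0,9,4,9,14,2,11,0)
  step pc=9: slti  $2, $3, 13  regs=(0,9,1,9,14,2,11,0)
  step pc=10: add  $5, $2, $0  regs=(0,9,1,9,14,1,11,0)
  step pc=11: and  $7, $7, $2  regs=(0,9,1,9,14,1,11,0)
  step pc=12: xori  $1, $5, 1  regs=(0,0,1,9,14,1,11,0)

9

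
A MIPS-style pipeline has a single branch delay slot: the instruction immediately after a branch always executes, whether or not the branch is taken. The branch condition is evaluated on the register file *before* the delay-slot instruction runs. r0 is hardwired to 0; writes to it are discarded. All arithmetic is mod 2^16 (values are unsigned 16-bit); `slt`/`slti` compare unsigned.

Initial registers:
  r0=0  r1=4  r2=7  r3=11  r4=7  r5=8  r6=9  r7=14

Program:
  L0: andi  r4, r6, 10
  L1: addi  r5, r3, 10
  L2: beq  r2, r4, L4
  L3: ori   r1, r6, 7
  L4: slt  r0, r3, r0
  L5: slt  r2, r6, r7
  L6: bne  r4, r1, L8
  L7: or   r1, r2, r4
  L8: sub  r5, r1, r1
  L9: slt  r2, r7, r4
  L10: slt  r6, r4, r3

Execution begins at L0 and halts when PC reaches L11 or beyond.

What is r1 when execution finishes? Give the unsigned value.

9

PC=0  andi  r4, r6, 10       | r0=0 r1=4 r2=7 r3=11 r4=8 r5=8 r6=9 r7=14
PC=1  addi  r5, r3, 10       | r0=0 r1=4 r2=7 r3=11 r4=8 r5=21 r6=9 r7=14
PC=2  beq  r2, r4, L4        | r0=0 r1=4 r2=7 r3=11 r4=8 r5=21 r6=9 r7=14  [not taken]
PC=3  ori   r1, r6, 7        | r0=0 r1=15 r2=7 r3=11 r4=8 r5=21 r6=9 r7=14
PC=4  slt  r0, r3, r0        | r0=0 r1=15 r2=7 r3=11 r4=8 r5=21 r6=9 r7=14
PC=5  slt  r2, r6, r7        | r0=0 r1=15 r2=1 r3=11 r4=8 r5=21 r6=9 r7=14
PC=6  bne  r4, r1, L8        | r0=0 r1=15 r2=1 r3=11 r4=8 r5=21 r6=9 r7=14  [TAKEN]
PC=7  or   r1, r2, r4        | r0=0 r1=9 r2=1 r3=11 r4=8 r5=21 r6=9 r7=14
PC=8  sub  r5, r1, r1        | r0=0 r1=9 r2=1 r3=11 r4=8 r5=0 r6=9 r7=14
PC=9  slt  r2, r7, r4        | r0=0 r1=9 r2=0 r3=11 r4=8 r5=0 r6=9 r7=14
PC=10 slt  r6, r4, r3        | r0=0 r1=9 r2=0 r3=11 r4=8 r5=0 r6=1 r7=14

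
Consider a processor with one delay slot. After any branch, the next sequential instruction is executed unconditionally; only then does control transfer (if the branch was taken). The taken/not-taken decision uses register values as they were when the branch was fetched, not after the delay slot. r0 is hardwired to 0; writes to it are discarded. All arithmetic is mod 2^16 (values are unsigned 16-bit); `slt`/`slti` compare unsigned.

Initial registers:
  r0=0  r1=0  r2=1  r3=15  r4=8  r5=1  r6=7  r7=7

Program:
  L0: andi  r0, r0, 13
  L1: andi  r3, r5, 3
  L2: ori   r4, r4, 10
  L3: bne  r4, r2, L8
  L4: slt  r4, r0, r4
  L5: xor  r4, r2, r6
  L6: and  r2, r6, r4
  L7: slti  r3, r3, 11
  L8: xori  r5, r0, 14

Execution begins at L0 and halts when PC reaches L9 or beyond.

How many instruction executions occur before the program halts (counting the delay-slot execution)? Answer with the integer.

6

  step pc=0: andi  r0, r0, 13  regs=(0,0,1,15,8,1,7,7)
  step pc=1: andi  r3, r5, 3  regs=(0,0,1,1,8,1,7,7)
  step pc=2: ori   r4, r4, 10  regs=(0,0,1,1,10,1,7,7)
  step pc=3: bne  r4, r2, L8  cond=T  regs=(0,0,1,1,10,1,7,7)
  step pc=4: slt  r4, r0, r4  regs=(0,0,1,1,1,1,7,7)
  step pc=8: xori  r5, r0, 14  regs=(0,0,1,1,1,14,7,7)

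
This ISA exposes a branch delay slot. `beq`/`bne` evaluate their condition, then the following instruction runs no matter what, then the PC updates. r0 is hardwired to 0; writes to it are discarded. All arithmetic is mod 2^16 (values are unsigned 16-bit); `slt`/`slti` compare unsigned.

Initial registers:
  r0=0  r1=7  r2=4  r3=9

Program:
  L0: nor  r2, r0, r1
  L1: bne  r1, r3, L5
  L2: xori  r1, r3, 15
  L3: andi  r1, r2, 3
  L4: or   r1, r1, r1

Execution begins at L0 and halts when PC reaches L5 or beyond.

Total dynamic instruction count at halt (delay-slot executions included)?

[0] nor  r2, r0, r1  →  {r0:0, r1:7, r2:65528, r3:9}
[1] bne  r1, r3, L5  →  {r0:0, r1:7, r2:65528, r3:9}  ⟨branch taken⟩
[2] xori  r1, r3, 15  →  {r0:0, r1:6, r2:65528, r3:9}

3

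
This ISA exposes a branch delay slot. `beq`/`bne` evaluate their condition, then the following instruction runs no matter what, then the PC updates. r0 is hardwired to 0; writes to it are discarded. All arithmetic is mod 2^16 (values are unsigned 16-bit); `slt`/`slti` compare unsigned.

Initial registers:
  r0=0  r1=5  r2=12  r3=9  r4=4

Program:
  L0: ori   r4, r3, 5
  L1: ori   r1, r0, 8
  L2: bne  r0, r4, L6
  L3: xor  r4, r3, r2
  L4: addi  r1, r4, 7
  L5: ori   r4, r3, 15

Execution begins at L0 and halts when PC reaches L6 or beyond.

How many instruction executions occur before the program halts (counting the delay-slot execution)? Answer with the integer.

4

#0 ori   r4, r3, 5 ; 0/5/12/9/13
#1 ori   r1, r0, 8 ; 0/8/12/9/13
#2 bne  r0, r4, L6 ; 0/8/12/9/13 ; →target
#3 xor  r4, r3, r2 ; 0/8/12/9/5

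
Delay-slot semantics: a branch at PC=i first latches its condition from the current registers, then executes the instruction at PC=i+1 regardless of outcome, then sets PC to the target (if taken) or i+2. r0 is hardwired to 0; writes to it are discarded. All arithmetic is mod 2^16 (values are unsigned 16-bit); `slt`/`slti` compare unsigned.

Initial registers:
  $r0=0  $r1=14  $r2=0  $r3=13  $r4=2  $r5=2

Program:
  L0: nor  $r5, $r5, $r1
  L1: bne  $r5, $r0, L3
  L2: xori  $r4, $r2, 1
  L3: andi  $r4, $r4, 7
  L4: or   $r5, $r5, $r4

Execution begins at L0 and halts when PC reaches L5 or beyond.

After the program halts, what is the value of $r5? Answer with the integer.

[0] nor  $r5, $r5, $r1  →  {$r0:0, $r1:14, $r2:0, $r3:13, $r4:2, $r5:65521}
[1] bne  $r5, $r0, L3  →  {$r0:0, $r1:14, $r2:0, $r3:13, $r4:2, $r5:65521}  ⟨branch taken⟩
[2] xori  $r4, $r2, 1  →  {$r0:0, $r1:14, $r2:0, $r3:13, $r4:1, $r5:65521}
[3] andi  $r4, $r4, 7  →  {$r0:0, $r1:14, $r2:0, $r3:13, $r4:1, $r5:65521}
[4] or   $r5, $r5, $r4  →  {$r0:0, $r1:14, $r2:0, $r3:13, $r4:1, $r5:65521}

65521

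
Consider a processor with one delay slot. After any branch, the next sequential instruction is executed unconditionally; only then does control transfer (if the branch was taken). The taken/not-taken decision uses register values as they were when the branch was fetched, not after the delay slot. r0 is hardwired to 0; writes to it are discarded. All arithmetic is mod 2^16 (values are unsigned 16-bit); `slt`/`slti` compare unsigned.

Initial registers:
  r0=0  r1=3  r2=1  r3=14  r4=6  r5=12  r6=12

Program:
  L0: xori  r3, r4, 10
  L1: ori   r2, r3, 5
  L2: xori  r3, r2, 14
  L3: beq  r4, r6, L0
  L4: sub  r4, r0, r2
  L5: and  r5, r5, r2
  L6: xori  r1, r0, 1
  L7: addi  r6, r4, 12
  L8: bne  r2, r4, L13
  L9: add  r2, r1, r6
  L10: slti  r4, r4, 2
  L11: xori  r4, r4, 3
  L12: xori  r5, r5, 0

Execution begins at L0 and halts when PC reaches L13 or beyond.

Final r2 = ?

  step pc=0: xori  r3, r4, 10  regs=(0,3,1,12,6,12,12)
  step pc=1: ori   r2, r3, 5  regs=(0,3,13,12,6,12,12)
  step pc=2: xori  r3, r2, 14  regs=(0,3,13,3,6,12,12)
  step pc=3: beq  r4, r6, L0  cond=F  regs=(0,3,13,3,6,12,12)
  step pc=4: sub  r4, r0, r2  regs=(0,3,13,3,65523,12,12)
  step pc=5: and  r5, r5, r2  regs=(0,3,13,3,65523,12,12)
  step pc=6: xori  r1, r0, 1  regs=(0,1,13,3,65523,12,12)
  step pc=7: addi  r6, r4, 12  regs=(0,1,13,3,65523,12,65535)
  step pc=8: bne  r2, r4, L13  cond=T  regs=(0,1,13,3,65523,12,65535)
  step pc=9: add  r2, r1, r6  regs=(0,1,0,3,65523,12,65535)

0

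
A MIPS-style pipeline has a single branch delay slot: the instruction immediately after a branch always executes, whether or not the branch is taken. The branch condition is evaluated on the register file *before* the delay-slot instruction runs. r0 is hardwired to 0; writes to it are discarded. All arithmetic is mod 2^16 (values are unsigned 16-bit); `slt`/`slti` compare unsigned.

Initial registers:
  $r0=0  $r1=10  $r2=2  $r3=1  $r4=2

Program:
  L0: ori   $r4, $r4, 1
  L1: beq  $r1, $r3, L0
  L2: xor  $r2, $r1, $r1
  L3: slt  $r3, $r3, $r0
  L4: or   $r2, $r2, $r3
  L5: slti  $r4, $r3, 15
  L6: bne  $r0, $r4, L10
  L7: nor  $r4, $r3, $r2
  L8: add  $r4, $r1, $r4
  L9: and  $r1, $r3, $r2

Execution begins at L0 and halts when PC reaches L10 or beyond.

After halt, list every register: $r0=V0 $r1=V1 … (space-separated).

#0 ori   $r4, $r4, 1 ; 0/10/2/1/3
#1 beq  $r1, $r3, L0 ; 0/10/2/1/3 ; →fallthru
#2 xor  $r2, $r1, $r1 ; 0/10/0/1/3
#3 slt  $r3, $r3, $r0 ; 0/10/0/0/3
#4 or   $r2, $r2, $r3 ; 0/10/0/0/3
#5 slti  $r4, $r3, 15 ; 0/10/0/0/1
#6 bne  $r0, $r4, L10 ; 0/10/0/0/1 ; →target
#7 nor  $r4, $r3, $r2 ; 0/10/0/0/65535

$r0=0 $r1=10 $r2=0 $r3=0 $r4=65535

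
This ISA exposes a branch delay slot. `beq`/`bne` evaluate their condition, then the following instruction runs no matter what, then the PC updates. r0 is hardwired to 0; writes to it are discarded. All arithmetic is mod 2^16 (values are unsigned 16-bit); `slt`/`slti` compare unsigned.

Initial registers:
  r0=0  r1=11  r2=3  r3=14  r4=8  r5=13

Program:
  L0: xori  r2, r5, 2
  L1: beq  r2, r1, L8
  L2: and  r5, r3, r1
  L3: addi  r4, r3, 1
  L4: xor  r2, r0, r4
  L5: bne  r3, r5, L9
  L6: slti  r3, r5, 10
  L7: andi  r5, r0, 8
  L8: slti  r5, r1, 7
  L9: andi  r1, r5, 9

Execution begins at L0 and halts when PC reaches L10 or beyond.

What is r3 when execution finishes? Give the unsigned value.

[0] xori  r2, r5, 2  →  {r0:0, r1:11, r2:15, r3:14, r4:8, r5:13}
[1] beq  r2, r1, L8  →  {r0:0, r1:11, r2:15, r3:14, r4:8, r5:13}  ⟨branch fallthrough⟩
[2] and  r5, r3, r1  →  {r0:0, r1:11, r2:15, r3:14, r4:8, r5:10}
[3] addi  r4, r3, 1  →  {r0:0, r1:11, r2:15, r3:14, r4:15, r5:10}
[4] xor  r2, r0, r4  →  {r0:0, r1:11, r2:15, r3:14, r4:15, r5:10}
[5] bne  r3, r5, L9  →  {r0:0, r1:11, r2:15, r3:14, r4:15, r5:10}  ⟨branch taken⟩
[6] slti  r3, r5, 10  →  {r0:0, r1:11, r2:15, r3:0, r4:15, r5:10}
[9] andi  r1, r5, 9  →  {r0:0, r1:8, r2:15, r3:0, r4:15, r5:10}

0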